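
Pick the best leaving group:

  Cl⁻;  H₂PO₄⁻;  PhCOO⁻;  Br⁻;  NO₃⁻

Br⁻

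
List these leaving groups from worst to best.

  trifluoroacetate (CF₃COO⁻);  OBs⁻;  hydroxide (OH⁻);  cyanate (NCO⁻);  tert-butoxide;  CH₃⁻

CH₃⁻ < tert-butoxide < hydroxide (OH⁻) < cyanate (NCO⁻) < trifluoroacetate (CF₃COO⁻) < OBs⁻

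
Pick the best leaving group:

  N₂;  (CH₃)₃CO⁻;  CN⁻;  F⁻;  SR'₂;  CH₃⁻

N₂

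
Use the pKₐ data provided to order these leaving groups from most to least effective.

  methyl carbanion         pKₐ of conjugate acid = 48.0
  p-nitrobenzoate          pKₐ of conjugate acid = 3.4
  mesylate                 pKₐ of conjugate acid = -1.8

mesylate > p-nitrobenzoate > methyl carbanion

Lower conjugate-acid pKₐ ⇒ weaker base ⇒ better leaving group.
Sorting by the given values: mesylate (-1.8), p-nitrobenzoate (3.4), methyl carbanion (48.0).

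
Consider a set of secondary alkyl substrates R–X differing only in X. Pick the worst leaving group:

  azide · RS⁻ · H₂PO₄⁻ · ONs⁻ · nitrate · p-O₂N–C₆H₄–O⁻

A good leaving group is a weak base: the lower the pKₐ of its conjugate acid, the more readily it departs.
ONs⁻: pKₐ(p-O₂NC₆H₄SO₃H) ≈ -3.5
nitrate: pKₐ(HNO₃) ≈ -1.3
H₂PO₄⁻: pKₐ(H₃PO₄) ≈ 2.1
azide: pKₐ(HN₃) ≈ 4.7
p-O₂N–C₆H₄–O⁻: pKₐ(p-nitrophenol) ≈ 7.2
RS⁻: pKₐ(RSH (a thiol)) ≈ 10.5

RS⁻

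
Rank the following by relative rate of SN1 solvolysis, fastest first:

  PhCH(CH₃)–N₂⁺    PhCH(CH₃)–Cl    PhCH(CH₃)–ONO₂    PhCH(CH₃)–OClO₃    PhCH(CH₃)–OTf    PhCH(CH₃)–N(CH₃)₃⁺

Identical carbon frameworks mean the comparison reduces to leaving-group quality.
A good leaving group is a weak base: the lower the pKₐ of its conjugate acid, the more readily it departs.
PhCH(CH₃)–N₂⁺ loses N₂: no meaningful conjugate acid; N₂ departs as an exceptionally stable neutral molecule
PhCH(CH₃)–OTf loses OTf⁻: pKₐ(CF₃SO₃H (triflic acid)) ≈ -14
PhCH(CH₃)–OClO₃ loses ClO₄⁻: pKₐ(HClO₄) ≈ -10
PhCH(CH₃)–Cl loses Cl⁻: pKₐ(HCl) ≈ -7
PhCH(CH₃)–ONO₂ loses NO₃⁻: pKₐ(HNO₃) ≈ -1.3
PhCH(CH₃)–N(CH₃)₃⁺ loses NR'₃: pKₐ(R'₃NH⁺) ≈ 10.7

PhCH(CH₃)–N₂⁺ > PhCH(CH₃)–OTf > PhCH(CH₃)–OClO₃ > PhCH(CH₃)–Cl > PhCH(CH₃)–ONO₂ > PhCH(CH₃)–N(CH₃)₃⁺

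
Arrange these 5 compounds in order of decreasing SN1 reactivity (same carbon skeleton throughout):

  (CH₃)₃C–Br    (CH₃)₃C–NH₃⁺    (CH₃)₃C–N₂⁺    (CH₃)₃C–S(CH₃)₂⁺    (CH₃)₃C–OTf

(CH₃)₃C–N₂⁺ > (CH₃)₃C–OTf > (CH₃)₃C–Br > (CH₃)₃C–S(CH₃)₂⁺ > (CH₃)₃C–NH₃⁺

Same R in every case — rank the leaving groups.
The more stable X⁻ (or X) is on its own — i.e. the weaker a base it is — the better a leaving group it makes.
(CH₃)₃C–N₂⁺ loses N₂: no meaningful conjugate acid; N₂ departs as an exceptionally stable neutral molecule
(CH₃)₃C–OTf loses OTf⁻: pKₐ(CF₃SO₃H (triflic acid)) ≈ -14
(CH₃)₃C–Br loses Br⁻: pKₐ(HBr) ≈ -9
(CH₃)₃C–S(CH₃)₂⁺ loses SR'₂: pKₐ(R'₂SH⁺) ≈ -7
(CH₃)₃C–NH₃⁺ loses NH₃: pKₐ(NH₄⁺) ≈ 9.2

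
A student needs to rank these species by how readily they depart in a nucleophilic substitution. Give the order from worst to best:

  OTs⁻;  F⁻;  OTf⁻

F⁻ < OTs⁻ < OTf⁻

Leaving-group ability tracks the stability of the departed species; conjugate-acid pKₐ is the usual yardstick (lower pKₐ → better LG).
OTf⁻: pKₐ(CF₃SO₃H (triflic acid)) ≈ -14
OTs⁻: pKₐ(p-CH₃C₆H₄SO₃H (TsOH)) ≈ -2.8
F⁻: pKₐ(HF) ≈ 3.2
Listed from poorest to best leaving group as asked.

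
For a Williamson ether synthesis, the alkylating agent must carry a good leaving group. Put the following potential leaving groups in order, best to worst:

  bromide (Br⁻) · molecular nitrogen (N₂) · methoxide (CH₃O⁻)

Rank by basicity of the departing species: weakest base leaves most easily.
molecular nitrogen (N₂): no meaningful conjugate acid; N₂ departs as an exceptionally stable neutral molecule
bromide (Br⁻): pKₐ(HBr) ≈ -9
methoxide (CH₃O⁻): pKₐ(CH₃OH) ≈ 15.5

molecular nitrogen (N₂) > bromide (Br⁻) > methoxide (CH₃O⁻)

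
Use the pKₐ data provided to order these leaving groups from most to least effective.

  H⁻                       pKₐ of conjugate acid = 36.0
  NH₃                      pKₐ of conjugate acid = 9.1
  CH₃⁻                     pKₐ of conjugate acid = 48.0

NH₃ > H⁻ > CH₃⁻

Lower conjugate-acid pKₐ ⇒ weaker base ⇒ better leaving group.
Sorting by the given values: NH₃ (9.1), H⁻ (36.0), CH₃⁻ (48.0).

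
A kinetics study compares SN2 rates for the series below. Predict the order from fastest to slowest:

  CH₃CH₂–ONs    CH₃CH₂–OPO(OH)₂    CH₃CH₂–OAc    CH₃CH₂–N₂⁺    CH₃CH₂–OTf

The skeletons are identical, so relative rate is governed entirely by leaving-group ability.
The more stable X⁻ (or X) is on its own — i.e. the weaker a base it is — the better a leaving group it makes.
CH₃CH₂–N₂⁺ loses N₂: no meaningful conjugate acid; N₂ departs as an exceptionally stable neutral molecule
CH₃CH₂–OTf loses OTf⁻: pKₐ(CF₃SO₃H (triflic acid)) ≈ -14
CH₃CH₂–ONs loses ONs⁻: pKₐ(p-O₂NC₆H₄SO₃H) ≈ -3.5
CH₃CH₂–OPO(OH)₂ loses H₂PO₄⁻: pKₐ(H₃PO₄) ≈ 2.1
CH₃CH₂–OAc loses AcO⁻: pKₐ(CH₃COOH) ≈ 4.8

CH₃CH₂–N₂⁺ > CH₃CH₂–OTf > CH₃CH₂–ONs > CH₃CH₂–OPO(OH)₂ > CH₃CH₂–OAc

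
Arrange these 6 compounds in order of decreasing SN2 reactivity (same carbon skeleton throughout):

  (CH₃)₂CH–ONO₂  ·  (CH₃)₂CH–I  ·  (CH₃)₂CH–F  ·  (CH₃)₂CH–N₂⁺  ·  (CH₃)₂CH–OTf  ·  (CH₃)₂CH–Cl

(CH₃)₂CH–N₂⁺ > (CH₃)₂CH–OTf > (CH₃)₂CH–I > (CH₃)₂CH–Cl > (CH₃)₂CH–ONO₂ > (CH₃)₂CH–F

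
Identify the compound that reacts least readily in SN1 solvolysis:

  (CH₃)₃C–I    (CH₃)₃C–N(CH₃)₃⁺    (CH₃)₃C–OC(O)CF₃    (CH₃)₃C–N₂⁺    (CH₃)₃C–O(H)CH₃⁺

(CH₃)₃C–N(CH₃)₃⁺

Identical carbon frameworks mean the comparison reduces to leaving-group quality.
A good leaving group is a weak base: the lower the pKₐ of its conjugate acid, the more readily it departs.
(CH₃)₃C–N₂⁺ loses N₂: no meaningful conjugate acid; N₂ departs as an exceptionally stable neutral molecule
(CH₃)₃C–I loses I⁻: pKₐ(HI) ≈ -10
(CH₃)₃C–O(H)CH₃⁺ loses R'OH: pKₐ(R'OH₂⁺) ≈ -2.4
(CH₃)₃C–OC(O)CF₃ loses CF₃COO⁻: pKₐ(CF₃COOH) ≈ 0.2
(CH₃)₃C–N(CH₃)₃⁺ loses NR'₃: pKₐ(R'₃NH⁺) ≈ 10.7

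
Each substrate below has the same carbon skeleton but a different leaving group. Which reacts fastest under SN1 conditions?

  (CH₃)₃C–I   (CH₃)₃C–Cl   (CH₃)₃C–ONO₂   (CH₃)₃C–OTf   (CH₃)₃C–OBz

(CH₃)₃C–OTf

Identical carbon frameworks mean the comparison reduces to leaving-group quality.
The more stable X⁻ (or X) is on its own — i.e. the weaker a base it is — the better a leaving group it makes.
(CH₃)₃C–OTf loses OTf⁻: pKₐ(CF₃SO₃H (triflic acid)) ≈ -14
(CH₃)₃C–I loses I⁻: pKₐ(HI) ≈ -10
(CH₃)₃C–Cl loses Cl⁻: pKₐ(HCl) ≈ -7
(CH₃)₃C–ONO₂ loses NO₃⁻: pKₐ(HNO₃) ≈ -1.3
(CH₃)₃C–OBz loses PhCOO⁻: pKₐ(C₆H₅COOH) ≈ 4.2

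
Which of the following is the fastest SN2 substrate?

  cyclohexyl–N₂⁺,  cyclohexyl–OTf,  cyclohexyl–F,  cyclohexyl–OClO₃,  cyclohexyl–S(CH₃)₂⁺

Same R in every case — rank the leaving groups.
A good leaving group is a weak base: the lower the pKₐ of its conjugate acid, the more readily it departs.
cyclohexyl–N₂⁺ loses N₂: no meaningful conjugate acid; N₂ departs as an exceptionally stable neutral molecule
cyclohexyl–OTf loses OTf⁻: pKₐ(CF₃SO₃H (triflic acid)) ≈ -14
cyclohexyl–OClO₃ loses ClO₄⁻: pKₐ(HClO₄) ≈ -10
cyclohexyl–S(CH₃)₂⁺ loses SR'₂: pKₐ(R'₂SH⁺) ≈ -7
cyclohexyl–F loses F⁻: pKₐ(HF) ≈ 3.2

cyclohexyl–N₂⁺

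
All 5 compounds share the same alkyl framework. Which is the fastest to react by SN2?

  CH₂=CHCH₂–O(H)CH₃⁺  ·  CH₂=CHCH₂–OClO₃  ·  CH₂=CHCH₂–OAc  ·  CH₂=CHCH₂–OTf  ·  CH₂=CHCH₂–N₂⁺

CH₂=CHCH₂–N₂⁺

The skeletons are identical, so relative rate is governed entirely by leaving-group ability.
Rank by basicity of the departing species: weakest base leaves most easily.
CH₂=CHCH₂–N₂⁺ loses N₂: no meaningful conjugate acid; N₂ departs as an exceptionally stable neutral molecule
CH₂=CHCH₂–OTf loses OTf⁻: pKₐ(CF₃SO₃H (triflic acid)) ≈ -14
CH₂=CHCH₂–OClO₃ loses ClO₄⁻: pKₐ(HClO₄) ≈ -10
CH₂=CHCH₂–O(H)CH₃⁺ loses R'OH: pKₐ(R'OH₂⁺) ≈ -2.4
CH₂=CHCH₂–OAc loses AcO⁻: pKₐ(CH₃COOH) ≈ 4.8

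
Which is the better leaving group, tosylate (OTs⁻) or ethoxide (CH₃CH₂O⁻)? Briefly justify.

tosylate (OTs⁻) is the better leaving group.
pKₐ(p-CH₃C₆H₄SO₃H (TsOH)) ≈ -2.8 versus pKₐ(CH₃CH₂OH) ≈ 16: tosylate (OTs⁻) is the much weaker base.
Resonance-delocalised arenesulfonate.

tosylate (OTs⁻)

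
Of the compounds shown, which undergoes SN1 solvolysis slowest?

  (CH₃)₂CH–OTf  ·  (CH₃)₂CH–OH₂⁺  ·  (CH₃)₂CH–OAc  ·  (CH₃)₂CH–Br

The skeletons are identical, so relative rate is governed entirely by leaving-group ability.
Leaving-group ability tracks the stability of the departed species; conjugate-acid pKₐ is the usual yardstick (lower pKₐ → better LG).
(CH₃)₂CH–OTf loses OTf⁻: pKₐ(CF₃SO₃H (triflic acid)) ≈ -14
(CH₃)₂CH–Br loses Br⁻: pKₐ(HBr) ≈ -9
(CH₃)₂CH–OH₂⁺ loses H₂O: pKₐ(H₃O⁺) ≈ -1.7
(CH₃)₂CH–OAc loses AcO⁻: pKₐ(CH₃COOH) ≈ 4.8

(CH₃)₂CH–OAc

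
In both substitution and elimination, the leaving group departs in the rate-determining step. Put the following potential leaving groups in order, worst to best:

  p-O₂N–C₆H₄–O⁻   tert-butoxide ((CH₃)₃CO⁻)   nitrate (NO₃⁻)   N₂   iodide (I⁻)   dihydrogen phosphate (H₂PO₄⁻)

N₂: no meaningful conjugate acid; N₂ departs as an exceptionally stable neutral molecule
iodide (I⁻): pKₐ(HI) ≈ -10
nitrate (NO₃⁻): pKₐ(HNO₃) ≈ -1.3 — resonance-delocalised over three oxygens
dihydrogen phosphate (H₂PO₄⁻): pKₐ(H₃PO₄) ≈ 2.1 — moderate base; biological leaving group after further activation
p-O₂N–C₆H₄–O⁻: pKₐ(p-nitrophenol) ≈ 7.2 — nitro group delocalises the charge; the classic chromogenic LG
tert-butoxide ((CH₃)₃CO⁻): pKₐ(t-BuOH) ≈ 18
Listed from poorest to best leaving group as asked.

tert-butoxide ((CH₃)₃CO⁻) < p-O₂N–C₆H₄–O⁻ < dihydrogen phosphate (H₂PO₄⁻) < nitrate (NO₃⁻) < iodide (I⁻) < N₂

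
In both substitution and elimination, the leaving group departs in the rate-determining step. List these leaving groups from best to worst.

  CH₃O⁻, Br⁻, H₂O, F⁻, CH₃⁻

Br⁻: pKₐ(HBr) ≈ -9 — weak base; good leaving group
H₂O: pKₐ(H₃O⁺) ≈ -1.7
F⁻: pKₐ(HF) ≈ 3.2
CH₃O⁻: pKₐ(CH₃OH) ≈ 15.5 — strong base; alkoxides do not leave unassisted
CH₃⁻: pKₐ(CH₄) ≈ 48 — unstabilised carbanion; the worst conceivable leaving group

Br⁻ > H₂O > F⁻ > CH₃O⁻ > CH₃⁻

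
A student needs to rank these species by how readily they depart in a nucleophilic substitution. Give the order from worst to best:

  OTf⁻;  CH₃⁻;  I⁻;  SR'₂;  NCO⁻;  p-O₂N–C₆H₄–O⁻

CH₃⁻ < p-O₂N–C₆H₄–O⁻ < NCO⁻ < SR'₂ < I⁻ < OTf⁻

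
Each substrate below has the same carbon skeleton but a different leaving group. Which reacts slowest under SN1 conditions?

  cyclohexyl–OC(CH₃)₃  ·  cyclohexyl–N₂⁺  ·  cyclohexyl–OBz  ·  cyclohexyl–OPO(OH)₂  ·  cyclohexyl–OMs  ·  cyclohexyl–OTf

With the same alkyl group throughout, only the leaving group differentiates the rates.
Leaving-group ability tracks the stability of the departed species; conjugate-acid pKₐ is the usual yardstick (lower pKₐ → better LG).
cyclohexyl–N₂⁺ loses N₂: no meaningful conjugate acid; N₂ departs as an exceptionally stable neutral molecule
cyclohexyl–OTf loses OTf⁻: pKₐ(CF₃SO₃H (triflic acid)) ≈ -14
cyclohexyl–OMs loses OMs⁻: pKₐ(CH₃SO₃H (MsOH)) ≈ -1.9
cyclohexyl–OPO(OH)₂ loses H₂PO₄⁻: pKₐ(H₃PO₄) ≈ 2.1
cyclohexyl–OBz loses PhCOO⁻: pKₐ(C₆H₅COOH) ≈ 4.2
cyclohexyl–OC(CH₃)₃ loses (CH₃)₃CO⁻: pKₐ(t-BuOH) ≈ 18

cyclohexyl–OC(CH₃)₃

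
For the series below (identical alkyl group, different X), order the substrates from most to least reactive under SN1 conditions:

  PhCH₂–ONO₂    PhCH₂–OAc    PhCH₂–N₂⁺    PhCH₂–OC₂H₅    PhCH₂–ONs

PhCH₂–N₂⁺ > PhCH₂–ONs > PhCH₂–ONO₂ > PhCH₂–OAc > PhCH₂–OC₂H₅

With the same alkyl group throughout, only the leaving group differentiates the rates.
A good leaving group is a weak base: the lower the pKₐ of its conjugate acid, the more readily it departs.
PhCH₂–N₂⁺ loses N₂: no meaningful conjugate acid; N₂ departs as an exceptionally stable neutral molecule
PhCH₂–ONs loses ONs⁻: pKₐ(p-O₂NC₆H₄SO₃H) ≈ -3.5
PhCH₂–ONO₂ loses NO₃⁻: pKₐ(HNO₃) ≈ -1.3
PhCH₂–OAc loses AcO⁻: pKₐ(CH₃COOH) ≈ 4.8
PhCH₂–OC₂H₅ loses CH₃CH₂O⁻: pKₐ(CH₃CH₂OH) ≈ 16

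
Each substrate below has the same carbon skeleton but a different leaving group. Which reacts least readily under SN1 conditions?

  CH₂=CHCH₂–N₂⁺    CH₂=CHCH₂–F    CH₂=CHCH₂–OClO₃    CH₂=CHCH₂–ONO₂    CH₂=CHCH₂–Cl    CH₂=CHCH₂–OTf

CH₂=CHCH₂–F

Same R in every case — rank the leaving groups.
A good leaving group is a weak base: the lower the pKₐ of its conjugate acid, the more readily it departs.
CH₂=CHCH₂–N₂⁺ loses N₂: no meaningful conjugate acid; N₂ departs as an exceptionally stable neutral molecule
CH₂=CHCH₂–OTf loses OTf⁻: pKₐ(CF₃SO₃H (triflic acid)) ≈ -14
CH₂=CHCH₂–OClO₃ loses ClO₄⁻: pKₐ(HClO₄) ≈ -10
CH₂=CHCH₂–Cl loses Cl⁻: pKₐ(HCl) ≈ -7
CH₂=CHCH₂–ONO₂ loses NO₃⁻: pKₐ(HNO₃) ≈ -1.3
CH₂=CHCH₂–F loses F⁻: pKₐ(HF) ≈ 3.2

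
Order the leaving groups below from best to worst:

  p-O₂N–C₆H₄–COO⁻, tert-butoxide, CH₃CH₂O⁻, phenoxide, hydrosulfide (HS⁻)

p-O₂N–C₆H₄–COO⁻ > hydrosulfide (HS⁻) > phenoxide > CH₃CH₂O⁻ > tert-butoxide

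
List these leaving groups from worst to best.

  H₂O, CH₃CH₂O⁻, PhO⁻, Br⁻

Rank by basicity of the departing species: weakest base leaves most easily.
Br⁻: pKₐ(HBr) ≈ -9
H₂O: pKₐ(H₃O⁺) ≈ -1.7
PhO⁻: pKₐ(C₆H₅OH (phenol)) ≈ 10
CH₃CH₂O⁻: pKₐ(CH₃CH₂OH) ≈ 16
Reversing gives the worst-to-best order requested.

CH₃CH₂O⁻ < PhO⁻ < H₂O < Br⁻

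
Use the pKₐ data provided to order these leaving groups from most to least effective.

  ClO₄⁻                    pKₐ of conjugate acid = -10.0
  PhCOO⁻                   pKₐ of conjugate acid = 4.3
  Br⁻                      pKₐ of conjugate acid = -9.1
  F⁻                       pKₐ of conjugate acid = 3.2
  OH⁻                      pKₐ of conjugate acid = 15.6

ClO₄⁻ > Br⁻ > F⁻ > PhCOO⁻ > OH⁻

Lower conjugate-acid pKₐ ⇒ weaker base ⇒ better leaving group.
Sorting by the given values: ClO₄⁻ (-10.0), Br⁻ (-9.1), F⁻ (3.2), PhCOO⁻ (4.3), OH⁻ (15.6).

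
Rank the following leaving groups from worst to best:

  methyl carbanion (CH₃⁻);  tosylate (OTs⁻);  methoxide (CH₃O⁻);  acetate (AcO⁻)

Rank by basicity of the departing species: weakest base leaves most easily.
tosylate (OTs⁻): pKₐ(p-CH₃C₆H₄SO₃H (TsOH)) ≈ -2.8
acetate (AcO⁻): pKₐ(CH₃COOH) ≈ 4.8
methoxide (CH₃O⁻): pKₐ(CH₃OH) ≈ 15.5
methyl carbanion (CH₃⁻): pKₐ(CH₄) ≈ 48
Listed from poorest to best leaving group as asked.

methyl carbanion (CH₃⁻) < methoxide (CH₃O⁻) < acetate (AcO⁻) < tosylate (OTs⁻)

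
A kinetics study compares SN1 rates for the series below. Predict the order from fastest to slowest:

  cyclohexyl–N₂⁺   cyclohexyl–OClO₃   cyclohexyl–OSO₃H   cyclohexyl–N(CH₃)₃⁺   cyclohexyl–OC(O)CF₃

cyclohexyl–N₂⁺ > cyclohexyl–OClO₃ > cyclohexyl–OSO₃H > cyclohexyl–OC(O)CF₃ > cyclohexyl–N(CH₃)₃⁺

Identical carbon frameworks mean the comparison reduces to leaving-group quality.
Leaving-group ability tracks the stability of the departed species; conjugate-acid pKₐ is the usual yardstick (lower pKₐ → better LG).
cyclohexyl–N₂⁺ loses N₂: no meaningful conjugate acid; N₂ departs as an exceptionally stable neutral molecule
cyclohexyl–OClO₃ loses ClO₄⁻: pKₐ(HClO₄) ≈ -10
cyclohexyl–OSO₃H loses HSO₄⁻: pKₐ(H₂SO₄) ≈ -3
cyclohexyl–OC(O)CF₃ loses CF₃COO⁻: pKₐ(CF₃COOH) ≈ 0.2
cyclohexyl–N(CH₃)₃⁺ loses NR'₃: pKₐ(R'₃NH⁺) ≈ 10.7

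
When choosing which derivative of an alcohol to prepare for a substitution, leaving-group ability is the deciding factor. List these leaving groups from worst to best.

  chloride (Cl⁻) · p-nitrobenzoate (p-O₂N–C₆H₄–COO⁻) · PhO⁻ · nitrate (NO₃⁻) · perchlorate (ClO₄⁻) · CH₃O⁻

CH₃O⁻ < PhO⁻ < p-nitrobenzoate (p-O₂N–C₆H₄–COO⁻) < nitrate (NO₃⁻) < chloride (Cl⁻) < perchlorate (ClO₄⁻)

A good leaving group is a weak base: the lower the pKₐ of its conjugate acid, the more readily it departs.
perchlorate (ClO₄⁻): pKₐ(HClO₄) ≈ -10
chloride (Cl⁻): pKₐ(HCl) ≈ -7
nitrate (NO₃⁻): pKₐ(HNO₃) ≈ -1.3
p-nitrobenzoate (p-O₂N–C₆H₄–COO⁻): pKₐ(p-nitrobenzoic acid) ≈ 3.4
PhO⁻: pKₐ(C₆H₅OH (phenol)) ≈ 10
CH₃O⁻: pKₐ(CH₃OH) ≈ 15.5
The question asks for worst first, so the sequence is read in increasing leaving-group ability.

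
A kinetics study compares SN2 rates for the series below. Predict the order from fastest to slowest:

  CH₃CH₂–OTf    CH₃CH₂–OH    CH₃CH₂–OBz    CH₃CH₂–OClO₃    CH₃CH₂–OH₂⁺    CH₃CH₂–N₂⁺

CH₃CH₂–N₂⁺ > CH₃CH₂–OTf > CH₃CH₂–OClO₃ > CH₃CH₂–OH₂⁺ > CH₃CH₂–OBz > CH₃CH₂–OH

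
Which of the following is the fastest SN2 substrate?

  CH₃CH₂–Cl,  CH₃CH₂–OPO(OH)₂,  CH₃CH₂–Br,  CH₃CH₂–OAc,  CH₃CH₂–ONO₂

CH₃CH₂–Br

With the same alkyl group throughout, only the leaving group differentiates the rates.
Rank by basicity of the departing species: weakest base leaves most easily.
CH₃CH₂–Br loses Br⁻: pKₐ(HBr) ≈ -9
CH₃CH₂–Cl loses Cl⁻: pKₐ(HCl) ≈ -7
CH₃CH₂–ONO₂ loses NO₃⁻: pKₐ(HNO₃) ≈ -1.3
CH₃CH₂–OPO(OH)₂ loses H₂PO₄⁻: pKₐ(H₃PO₄) ≈ 2.1
CH₃CH₂–OAc loses AcO⁻: pKₐ(CH₃COOH) ≈ 4.8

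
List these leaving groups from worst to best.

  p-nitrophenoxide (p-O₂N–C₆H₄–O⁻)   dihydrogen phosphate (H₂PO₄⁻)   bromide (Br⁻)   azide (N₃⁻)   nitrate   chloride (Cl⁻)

A good leaving group is a weak base: the lower the pKₐ of its conjugate acid, the more readily it departs.
bromide (Br⁻): pKₐ(HBr) ≈ -9
chloride (Cl⁻): pKₐ(HCl) ≈ -7
nitrate: pKₐ(HNO₃) ≈ -1.3
dihydrogen phosphate (H₂PO₄⁻): pKₐ(H₃PO₄) ≈ 2.1
azide (N₃⁻): pKₐ(HN₃) ≈ 4.7
p-nitrophenoxide (p-O₂N–C₆H₄–O⁻): pKₐ(p-nitrophenol) ≈ 7.2
Listed from poorest to best leaving group as asked.

p-nitrophenoxide (p-O₂N–C₆H₄–O⁻) < azide (N₃⁻) < dihydrogen phosphate (H₂PO₄⁻) < nitrate < chloride (Cl⁻) < bromide (Br⁻)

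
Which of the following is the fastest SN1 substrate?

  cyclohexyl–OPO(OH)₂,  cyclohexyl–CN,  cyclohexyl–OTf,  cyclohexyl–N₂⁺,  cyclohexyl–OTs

The skeletons are identical, so relative rate is governed entirely by leaving-group ability.
Rank by basicity of the departing species: weakest base leaves most easily.
cyclohexyl–N₂⁺ loses N₂: no meaningful conjugate acid; N₂ departs as an exceptionally stable neutral molecule
cyclohexyl–OTf loses OTf⁻: pKₐ(CF₃SO₃H (triflic acid)) ≈ -14
cyclohexyl–OTs loses OTs⁻: pKₐ(p-CH₃C₆H₄SO₃H (TsOH)) ≈ -2.8
cyclohexyl–OPO(OH)₂ loses H₂PO₄⁻: pKₐ(H₃PO₄) ≈ 2.1
cyclohexyl–CN loses CN⁻: pKₐ(HCN) ≈ 9.2

cyclohexyl–N₂⁺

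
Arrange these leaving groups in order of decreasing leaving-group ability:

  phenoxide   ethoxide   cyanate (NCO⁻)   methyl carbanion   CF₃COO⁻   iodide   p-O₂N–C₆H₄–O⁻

A good leaving group is a weak base: the lower the pKₐ of its conjugate acid, the more readily it departs.
iodide: pKₐ(HI) ≈ -10 — large, highly polarisable; very weak base
CF₃COO⁻: pKₐ(CF₃COOH) ≈ 0.2 — strongly electron-withdrawing CF₃ stabilises the carboxylate
cyanate (NCO⁻): pKₐ(HOCN) ≈ 3.5
p-O₂N–C₆H₄–O⁻: pKₐ(p-nitrophenol) ≈ 7.2
phenoxide: pKₐ(C₆H₅OH (phenol)) ≈ 10
ethoxide: pKₐ(CH₃CH₂OH) ≈ 16 — strong base; alkoxides do not leave unassisted
methyl carbanion: pKₐ(CH₄) ≈ 48 — unstabilised carbanion; the worst conceivable leaving group

iodide > CF₃COO⁻ > cyanate (NCO⁻) > p-O₂N–C₆H₄–O⁻ > phenoxide > ethoxide > methyl carbanion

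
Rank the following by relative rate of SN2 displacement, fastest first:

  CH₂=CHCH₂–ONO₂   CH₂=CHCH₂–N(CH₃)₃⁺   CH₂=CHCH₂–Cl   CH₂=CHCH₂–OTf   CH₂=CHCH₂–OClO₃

CH₂=CHCH₂–OTf > CH₂=CHCH₂–OClO₃ > CH₂=CHCH₂–Cl > CH₂=CHCH₂–ONO₂ > CH₂=CHCH₂–N(CH₃)₃⁺

With the same alkyl group throughout, only the leaving group differentiates the rates.
Rank by basicity of the departing species: weakest base leaves most easily.
CH₂=CHCH₂–OTf loses OTf⁻: pKₐ(CF₃SO₃H (triflic acid)) ≈ -14
CH₂=CHCH₂–OClO₃ loses ClO₄⁻: pKₐ(HClO₄) ≈ -10
CH₂=CHCH₂–Cl loses Cl⁻: pKₐ(HCl) ≈ -7
CH₂=CHCH₂–ONO₂ loses NO₃⁻: pKₐ(HNO₃) ≈ -1.3
CH₂=CHCH₂–N(CH₃)₃⁺ loses NR'₃: pKₐ(R'₃NH⁺) ≈ 10.7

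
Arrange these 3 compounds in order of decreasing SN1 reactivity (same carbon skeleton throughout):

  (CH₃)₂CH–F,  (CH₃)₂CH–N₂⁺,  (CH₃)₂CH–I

(CH₃)₂CH–N₂⁺ > (CH₃)₂CH–I > (CH₃)₂CH–F

Identical carbon frameworks mean the comparison reduces to leaving-group quality.
Leaving-group ability tracks the stability of the departed species; conjugate-acid pKₐ is the usual yardstick (lower pKₐ → better LG).
(CH₃)₂CH–N₂⁺ loses N₂: no meaningful conjugate acid; N₂ departs as an exceptionally stable neutral molecule
(CH₃)₂CH–I loses I⁻: pKₐ(HI) ≈ -10
(CH₃)₂CH–F loses F⁻: pKₐ(HF) ≈ 3.2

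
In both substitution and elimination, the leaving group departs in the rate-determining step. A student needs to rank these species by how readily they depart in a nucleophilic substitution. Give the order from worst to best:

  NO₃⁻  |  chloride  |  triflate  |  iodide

The more stable X⁻ (or X) is on its own — i.e. the weaker a base it is — the better a leaving group it makes.
triflate: pKₐ(CF₃SO₃H (triflic acid)) ≈ -14
iodide: pKₐ(HI) ≈ -10
chloride: pKₐ(HCl) ≈ -7
NO₃⁻: pKₐ(HNO₃) ≈ -1.3
The question asks for worst first, so the sequence is read in increasing leaving-group ability.

NO₃⁻ < chloride < iodide < triflate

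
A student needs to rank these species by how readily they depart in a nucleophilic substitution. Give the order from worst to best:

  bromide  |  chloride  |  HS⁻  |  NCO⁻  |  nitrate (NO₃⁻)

HS⁻ < NCO⁻ < nitrate (NO₃⁻) < chloride < bromide

A good leaving group is a weak base: the lower the pKₐ of its conjugate acid, the more readily it departs.
bromide: pKₐ(HBr) ≈ -9 — weak base; good leaving group
chloride: pKₐ(HCl) ≈ -7 — moderately weak base
nitrate (NO₃⁻): pKₐ(HNO₃) ≈ -1.3 — resonance-delocalised over three oxygens
NCO⁻: pKₐ(HOCN) ≈ 3.5
HS⁻: pKₐ(H₂S) ≈ 7
Listed from poorest to best leaving group as asked.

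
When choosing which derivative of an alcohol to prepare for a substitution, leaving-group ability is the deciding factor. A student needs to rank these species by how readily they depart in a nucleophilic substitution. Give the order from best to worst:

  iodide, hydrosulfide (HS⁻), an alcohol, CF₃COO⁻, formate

iodide: pKₐ(HI) ≈ -10 — large, highly polarisable; very weak base
an alcohol: pKₐ(R'OH₂⁺) ≈ -2.4 — neutral; leaves from a protonated ether (an oxonium ion, R–O(H)R'⁺)
CF₃COO⁻: pKₐ(CF₃COOH) ≈ 0.2 — strongly electron-withdrawing CF₃ stabilises the carboxylate
formate: pKₐ(HCOOH) ≈ 3.8 — resonance-stabilised carboxylate
hydrosulfide (HS⁻): pKₐ(H₂S) ≈ 7

iodide > an alcohol > CF₃COO⁻ > formate > hydrosulfide (HS⁻)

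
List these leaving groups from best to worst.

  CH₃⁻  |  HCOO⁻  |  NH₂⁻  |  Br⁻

Br⁻ > HCOO⁻ > NH₂⁻ > CH₃⁻

Rank by basicity of the departing species: weakest base leaves most easily.
Br⁻: pKₐ(HBr) ≈ -9 — weak base; good leaving group
HCOO⁻: pKₐ(HCOOH) ≈ 3.8
NH₂⁻: pKₐ(NH₃) ≈ 38 — extremely strong base; never a leaving group
CH₃⁻: pKₐ(CH₄) ≈ 48 — unstabilised carbanion; the worst conceivable leaving group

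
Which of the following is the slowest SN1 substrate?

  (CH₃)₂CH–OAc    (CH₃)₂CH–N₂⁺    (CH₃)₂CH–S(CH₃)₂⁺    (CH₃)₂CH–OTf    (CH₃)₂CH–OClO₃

(CH₃)₂CH–OAc

Same R in every case — rank the leaving groups.
Rank by basicity of the departing species: weakest base leaves most easily.
(CH₃)₂CH–N₂⁺ loses N₂: no meaningful conjugate acid; N₂ departs as an exceptionally stable neutral molecule
(CH₃)₂CH–OTf loses OTf⁻: pKₐ(CF₃SO₃H (triflic acid)) ≈ -14
(CH₃)₂CH–OClO₃ loses ClO₄⁻: pKₐ(HClO₄) ≈ -10
(CH₃)₂CH–S(CH₃)₂⁺ loses SR'₂: pKₐ(R'₂SH⁺) ≈ -7
(CH₃)₂CH–OAc loses AcO⁻: pKₐ(CH₃COOH) ≈ 4.8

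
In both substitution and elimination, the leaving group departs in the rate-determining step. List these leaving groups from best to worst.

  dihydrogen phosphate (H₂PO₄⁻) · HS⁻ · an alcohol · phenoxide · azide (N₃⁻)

A good leaving group is a weak base: the lower the pKₐ of its conjugate acid, the more readily it departs.
an alcohol: pKₐ(R'OH₂⁺) ≈ -2.4
dihydrogen phosphate (H₂PO₄⁻): pKₐ(H₃PO₄) ≈ 2.1 — moderate base; biological leaving group after further activation
azide (N₃⁻): pKₐ(HN₃) ≈ 4.7 — linear, resonance-stabilised
HS⁻: pKₐ(H₂S) ≈ 7 — larger and more polarisable than the oxygen analogue
phenoxide: pKₐ(C₆H₅OH (phenol)) ≈ 10

an alcohol > dihydrogen phosphate (H₂PO₄⁻) > azide (N₃⁻) > HS⁻ > phenoxide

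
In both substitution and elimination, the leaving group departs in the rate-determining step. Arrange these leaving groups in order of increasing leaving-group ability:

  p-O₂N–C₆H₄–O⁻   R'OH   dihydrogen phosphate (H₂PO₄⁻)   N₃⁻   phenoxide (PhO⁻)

phenoxide (PhO⁻) < p-O₂N–C₆H₄–O⁻ < N₃⁻ < dihydrogen phosphate (H₂PO₄⁻) < R'OH

R'OH: pKₐ(R'OH₂⁺) ≈ -2.4
dihydrogen phosphate (H₂PO₄⁻): pKₐ(H₃PO₄) ≈ 2.1
N₃⁻: pKₐ(HN₃) ≈ 4.7
p-O₂N–C₆H₄–O⁻: pKₐ(p-nitrophenol) ≈ 7.2
phenoxide (PhO⁻): pKₐ(C₆H₅OH (phenol)) ≈ 10
Listed from poorest to best leaving group as asked.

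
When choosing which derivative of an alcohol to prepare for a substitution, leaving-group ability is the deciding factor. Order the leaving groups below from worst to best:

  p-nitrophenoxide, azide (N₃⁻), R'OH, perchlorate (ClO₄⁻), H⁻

Rank by basicity of the departing species: weakest base leaves most easily.
perchlorate (ClO₄⁻): pKₐ(HClO₄) ≈ -10
R'OH: pKₐ(R'OH₂⁺) ≈ -2.4
azide (N₃⁻): pKₐ(HN₃) ≈ 4.7
p-nitrophenoxide: pKₐ(p-nitrophenol) ≈ 7.2
H⁻: pKₐ(H₂) ≈ 36
Reversing gives the worst-to-best order requested.

H⁻ < p-nitrophenoxide < azide (N₃⁻) < R'OH < perchlorate (ClO₄⁻)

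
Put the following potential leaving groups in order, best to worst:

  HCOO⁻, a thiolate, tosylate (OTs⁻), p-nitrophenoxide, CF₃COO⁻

tosylate (OTs⁻) > CF₃COO⁻ > HCOO⁻ > p-nitrophenoxide > a thiolate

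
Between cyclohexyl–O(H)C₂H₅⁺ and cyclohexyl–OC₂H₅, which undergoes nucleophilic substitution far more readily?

From cyclohexyl–OC₂H₅ the departing group would be CH₃CH₂O⁻ (pKₐ(CH₃CH₂OH) ≈ 16). Strong base; alkoxides do not leave unassisted.
From cyclohexyl–O(H)C₂H₅⁺ the leaving group is R'OH (pKₐ(R'OH₂⁺) ≈ -2.4). Neutral; leaves from a protonated ether (an oxonium ion, R–O(H)R'⁺).
(In practice cyclohexyl–O(H)C₂H₅⁺ is made from cyclohexyl–OC₂H₅ by protonation with concentrated HBr, allowing neutral ethanol, rather than ethoxide, to depart.)

cyclohexyl–O(H)C₂H₅⁺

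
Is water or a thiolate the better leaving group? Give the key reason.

water is the better leaving group.
pKₐ(H₃O⁺) ≈ -1.7 versus pKₐ(RSH (a thiol)) ≈ 10.5: water is the much weaker base.
Neutral; leaves from a protonated alcohol (R–OH₂⁺).

water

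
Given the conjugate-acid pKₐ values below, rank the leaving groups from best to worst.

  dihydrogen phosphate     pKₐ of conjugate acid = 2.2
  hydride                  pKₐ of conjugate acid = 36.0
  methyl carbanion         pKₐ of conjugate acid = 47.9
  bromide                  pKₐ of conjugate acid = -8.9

bromide > dihydrogen phosphate > hydride > methyl carbanion

Lower conjugate-acid pKₐ ⇒ weaker base ⇒ better leaving group.
Sorting by the given values: bromide (-8.9), dihydrogen phosphate (2.2), hydride (36.0), methyl carbanion (47.9).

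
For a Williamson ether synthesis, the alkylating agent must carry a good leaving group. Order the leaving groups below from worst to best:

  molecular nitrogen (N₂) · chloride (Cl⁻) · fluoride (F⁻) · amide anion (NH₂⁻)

The more stable X⁻ (or X) is on its own — i.e. the weaker a base it is — the better a leaving group it makes.
molecular nitrogen (N₂): no meaningful conjugate acid; N₂ departs as an exceptionally stable neutral molecule
chloride (Cl⁻): pKₐ(HCl) ≈ -7 — moderately weak base
fluoride (F⁻): pKₐ(HF) ≈ 3.2
amide anion (NH₂⁻): pKₐ(NH₃) ≈ 38
Listed from poorest to best leaving group as asked.

amide anion (NH₂⁻) < fluoride (F⁻) < chloride (Cl⁻) < molecular nitrogen (N₂)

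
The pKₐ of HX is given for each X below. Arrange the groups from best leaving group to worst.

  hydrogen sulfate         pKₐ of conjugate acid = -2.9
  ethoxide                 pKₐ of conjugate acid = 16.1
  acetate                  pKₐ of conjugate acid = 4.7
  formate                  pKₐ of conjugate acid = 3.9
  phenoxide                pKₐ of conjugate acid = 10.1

hydrogen sulfate > formate > acetate > phenoxide > ethoxide

Lower conjugate-acid pKₐ ⇒ weaker base ⇒ better leaving group.
Sorting by the given values: hydrogen sulfate (-2.9), formate (3.9), acetate (4.7), phenoxide (10.1), ethoxide (16.1).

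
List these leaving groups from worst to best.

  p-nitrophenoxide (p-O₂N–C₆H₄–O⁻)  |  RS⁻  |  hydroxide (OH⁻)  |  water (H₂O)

hydroxide (OH⁻) < RS⁻ < p-nitrophenoxide (p-O₂N–C₆H₄–O⁻) < water (H₂O)

The more stable X⁻ (or X) is on its own — i.e. the weaker a base it is — the better a leaving group it makes.
water (H₂O): pKₐ(H₃O⁺) ≈ -1.7
p-nitrophenoxide (p-O₂N–C₆H₄–O⁻): pKₐ(p-nitrophenol) ≈ 7.2 — nitro group delocalises the charge; the classic chromogenic LG
RS⁻: pKₐ(RSH (a thiol)) ≈ 10.5 — moderately basic; rarely leaves without activation
hydroxide (OH⁻): pKₐ(H₂O) ≈ 15.7
Listed from poorest to best leaving group as asked.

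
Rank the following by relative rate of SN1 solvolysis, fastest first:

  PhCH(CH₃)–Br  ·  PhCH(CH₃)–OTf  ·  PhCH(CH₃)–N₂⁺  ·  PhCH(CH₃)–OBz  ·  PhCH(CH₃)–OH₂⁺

Identical carbon frameworks mean the comparison reduces to leaving-group quality.
Leaving-group ability tracks the stability of the departed species; conjugate-acid pKₐ is the usual yardstick (lower pKₐ → better LG).
PhCH(CH₃)–N₂⁺ loses N₂: no meaningful conjugate acid; N₂ departs as an exceptionally stable neutral molecule
PhCH(CH₃)–OTf loses OTf⁻: pKₐ(CF₃SO₃H (triflic acid)) ≈ -14
PhCH(CH₃)–Br loses Br⁻: pKₐ(HBr) ≈ -9
PhCH(CH₃)–OH₂⁺ loses H₂O: pKₐ(H₃O⁺) ≈ -1.7
PhCH(CH₃)–OBz loses PhCOO⁻: pKₐ(C₆H₅COOH) ≈ 4.2

PhCH(CH₃)–N₂⁺ > PhCH(CH₃)–OTf > PhCH(CH₃)–Br > PhCH(CH₃)–OH₂⁺ > PhCH(CH₃)–OBz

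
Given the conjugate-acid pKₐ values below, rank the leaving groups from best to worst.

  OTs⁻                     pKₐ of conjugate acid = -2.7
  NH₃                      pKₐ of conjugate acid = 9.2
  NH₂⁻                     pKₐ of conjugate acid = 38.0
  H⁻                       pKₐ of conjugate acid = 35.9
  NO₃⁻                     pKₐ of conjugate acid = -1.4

OTs⁻ > NO₃⁻ > NH₃ > H⁻ > NH₂⁻

Lower conjugate-acid pKₐ ⇒ weaker base ⇒ better leaving group.
Sorting by the given values: OTs⁻ (-2.7), NO₃⁻ (-1.4), NH₃ (9.2), H⁻ (35.9), NH₂⁻ (38.0).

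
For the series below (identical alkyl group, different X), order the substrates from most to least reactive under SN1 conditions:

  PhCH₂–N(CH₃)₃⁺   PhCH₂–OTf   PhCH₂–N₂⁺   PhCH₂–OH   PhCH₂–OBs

PhCH₂–N₂⁺ > PhCH₂–OTf > PhCH₂–OBs > PhCH₂–N(CH₃)₃⁺ > PhCH₂–OH

Same R in every case — rank the leaving groups.
A good leaving group is a weak base: the lower the pKₐ of its conjugate acid, the more readily it departs.
PhCH₂–N₂⁺ loses N₂: no meaningful conjugate acid; N₂ departs as an exceptionally stable neutral molecule
PhCH₂–OTf loses OTf⁻: pKₐ(CF₃SO₃H (triflic acid)) ≈ -14
PhCH₂–OBs loses OBs⁻: pKₐ(p-BrC₆H₄SO₃H) ≈ -2.8
PhCH₂–N(CH₃)₃⁺ loses NR'₃: pKₐ(R'₃NH⁺) ≈ 10.7
PhCH₂–OH loses OH⁻: pKₐ(H₂O) ≈ 15.7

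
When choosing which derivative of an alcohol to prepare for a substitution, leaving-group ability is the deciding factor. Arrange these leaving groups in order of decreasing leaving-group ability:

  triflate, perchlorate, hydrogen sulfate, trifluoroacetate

triflate > perchlorate > hydrogen sulfate > trifluoroacetate

Leaving-group ability tracks the stability of the departed species; conjugate-acid pKₐ is the usual yardstick (lower pKₐ → better LG).
triflate: pKₐ(CF₃SO₃H (triflic acid)) ≈ -14
perchlorate: pKₐ(HClO₄) ≈ -10
hydrogen sulfate: pKₐ(H₂SO₄) ≈ -3
trifluoroacetate: pKₐ(CF₃COOH) ≈ 0.2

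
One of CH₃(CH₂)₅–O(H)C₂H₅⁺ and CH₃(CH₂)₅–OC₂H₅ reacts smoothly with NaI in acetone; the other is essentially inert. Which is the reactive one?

From CH₃(CH₂)₅–OC₂H₅ the departing group would be CH₃CH₂O⁻ (pKₐ(CH₃CH₂OH) ≈ 16). Strong base; alkoxides do not leave unassisted.
From CH₃(CH₂)₅–O(H)C₂H₅⁺ the leaving group is R'OH (pKₐ(R'OH₂⁺) ≈ -2.4). Neutral; leaves from a protonated ether (an oxonium ion, R–O(H)R'⁺).
(In practice CH₃(CH₂)₅–O(H)C₂H₅⁺ is made from CH₃(CH₂)₅–OC₂H₅ by protonation with concentrated HBr, allowing neutral ethanol, rather than ethoxide, to depart.)

CH₃(CH₂)₅–O(H)C₂H₅⁺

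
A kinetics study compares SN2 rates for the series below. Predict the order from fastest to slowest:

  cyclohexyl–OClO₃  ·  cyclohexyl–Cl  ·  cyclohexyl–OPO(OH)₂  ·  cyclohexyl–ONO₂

The skeletons are identical, so relative rate is governed entirely by leaving-group ability.
Rank by basicity of the departing species: weakest base leaves most easily.
cyclohexyl–OClO₃ loses ClO₄⁻: pKₐ(HClO₄) ≈ -10
cyclohexyl–Cl loses Cl⁻: pKₐ(HCl) ≈ -7
cyclohexyl–ONO₂ loses NO₃⁻: pKₐ(HNO₃) ≈ -1.3
cyclohexyl–OPO(OH)₂ loses H₂PO₄⁻: pKₐ(H₃PO₄) ≈ 2.1

cyclohexyl–OClO₃ > cyclohexyl–Cl > cyclohexyl–ONO₂ > cyclohexyl–OPO(OH)₂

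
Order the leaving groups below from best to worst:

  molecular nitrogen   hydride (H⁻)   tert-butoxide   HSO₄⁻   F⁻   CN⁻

molecular nitrogen: no meaningful conjugate acid; N₂ departs as an exceptionally stable neutral molecule
HSO₄⁻: pKₐ(H₂SO₄) ≈ -3 — conjugate base of a strong mineral acid
F⁻: pKₐ(HF) ≈ 3.2 — small and strongly basic; the poor halide leaving group
CN⁻: pKₐ(HCN) ≈ 9.2 — sp carbon stabilises the charge somewhat, but still a poor LG
tert-butoxide: pKₐ(t-BuOH) ≈ 18 — bulky, strongly basic alkoxide
hydride (H⁻): pKₐ(H₂) ≈ 36

molecular nitrogen > HSO₄⁻ > F⁻ > CN⁻ > tert-butoxide > hydride (H⁻)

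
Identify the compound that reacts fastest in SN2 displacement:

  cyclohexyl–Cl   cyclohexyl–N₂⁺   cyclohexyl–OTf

cyclohexyl–N₂⁺

With the same alkyl group throughout, only the leaving group differentiates the rates.
The more stable X⁻ (or X) is on its own — i.e. the weaker a base it is — the better a leaving group it makes.
cyclohexyl–N₂⁺ loses N₂: no meaningful conjugate acid; N₂ departs as an exceptionally stable neutral molecule
cyclohexyl–OTf loses OTf⁻: pKₐ(CF₃SO₃H (triflic acid)) ≈ -14
cyclohexyl–Cl loses Cl⁻: pKₐ(HCl) ≈ -7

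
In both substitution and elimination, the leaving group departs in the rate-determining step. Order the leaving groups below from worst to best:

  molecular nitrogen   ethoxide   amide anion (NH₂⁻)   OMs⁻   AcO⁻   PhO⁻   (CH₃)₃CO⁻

A good leaving group is a weak base: the lower the pKₐ of its conjugate acid, the more readily it departs.
molecular nitrogen: no meaningful conjugate acid; N₂ departs as an exceptionally stable neutral molecule
OMs⁻: pKₐ(CH₃SO₃H (MsOH)) ≈ -1.9 — resonance-delocalised alkanesulfonate
AcO⁻: pKₐ(CH₃COOH) ≈ 4.8
PhO⁻: pKₐ(C₆H₅OH (phenol)) ≈ 10
ethoxide: pKₐ(CH₃CH₂OH) ≈ 16
(CH₃)₃CO⁻: pKₐ(t-BuOH) ≈ 18 — bulky, strongly basic alkoxide
amide anion (NH₂⁻): pKₐ(NH₃) ≈ 38 — extremely strong base; never a leaving group
Listed from poorest to best leaving group as asked.

amide anion (NH₂⁻) < (CH₃)₃CO⁻ < ethoxide < PhO⁻ < AcO⁻ < OMs⁻ < molecular nitrogen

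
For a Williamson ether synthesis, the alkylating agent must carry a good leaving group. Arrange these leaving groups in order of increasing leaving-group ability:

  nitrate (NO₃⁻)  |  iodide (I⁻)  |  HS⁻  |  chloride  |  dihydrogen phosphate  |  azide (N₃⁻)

HS⁻ < azide (N₃⁻) < dihydrogen phosphate < nitrate (NO₃⁻) < chloride < iodide (I⁻)

The more stable X⁻ (or X) is on its own — i.e. the weaker a base it is — the better a leaving group it makes.
iodide (I⁻): pKₐ(HI) ≈ -10 — large, highly polarisable; very weak base
chloride: pKₐ(HCl) ≈ -7 — moderately weak base
nitrate (NO₃⁻): pKₐ(HNO₃) ≈ -1.3
dihydrogen phosphate: pKₐ(H₃PO₄) ≈ 2.1 — moderate base; biological leaving group after further activation
azide (N₃⁻): pKₐ(HN₃) ≈ 4.7 — linear, resonance-stabilised
HS⁻: pKₐ(H₂S) ≈ 7 — larger and more polarisable than the oxygen analogue
Reversing gives the worst-to-best order requested.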